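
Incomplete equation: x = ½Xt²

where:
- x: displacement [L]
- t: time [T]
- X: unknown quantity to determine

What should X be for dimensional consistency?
X = a (acceleration), dimensions [L T^-2]

x has dimensions [L]; the rest of the RHS (½ t²) has dimensions [T^2].
So X must have dimensions [L T^-2] — X = a (acceleration).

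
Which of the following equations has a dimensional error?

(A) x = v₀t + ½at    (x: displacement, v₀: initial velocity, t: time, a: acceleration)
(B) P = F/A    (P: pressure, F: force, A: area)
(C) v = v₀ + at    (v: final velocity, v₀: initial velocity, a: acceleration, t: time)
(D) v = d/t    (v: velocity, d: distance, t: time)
(A) x = v₀t + ½at

The equation (A) x = v₀t + ½at is dimensionally incorrect.

LHS (x): [L]
RHS terms:
  - v₀t: [L] ✓
  - ½at: [L T^-1] ✗ (does not match LHS)

The dimensions do not match. The other three equations balance.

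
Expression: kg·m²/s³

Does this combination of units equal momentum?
No

The expression kg·m²/s³ has dimensions [L^2 M T^-3], but momentum has dimensions [L M T^-1].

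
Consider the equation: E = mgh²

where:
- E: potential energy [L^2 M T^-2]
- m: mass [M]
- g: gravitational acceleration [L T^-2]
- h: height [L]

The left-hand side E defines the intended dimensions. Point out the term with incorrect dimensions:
The right-hand side term mgh²

E has dimensions [L^2 M T^-2], but mgh² has dimensions [L^3 M T^-2], so the term mgh² is dimensionally wrong for E.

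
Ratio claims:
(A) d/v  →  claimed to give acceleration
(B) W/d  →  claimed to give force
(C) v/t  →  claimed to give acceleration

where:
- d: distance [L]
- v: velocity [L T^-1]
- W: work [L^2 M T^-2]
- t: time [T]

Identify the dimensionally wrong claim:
(A) d/v does not give acceleration

(A) d/v: [T] ≠ acceleration [L T^-2] ✗
(B) W/d: [L M T^-2] = force [L M T^-2] ✓
(C) v/t: [L T^-2] = acceleration [L T^-2] ✓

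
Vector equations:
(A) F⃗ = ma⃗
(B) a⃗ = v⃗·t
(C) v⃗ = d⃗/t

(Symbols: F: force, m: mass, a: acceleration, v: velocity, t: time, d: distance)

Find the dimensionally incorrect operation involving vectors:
(B) a⃗ = v⃗·t

(A) F⃗ = ma⃗: LHS [L M T^-2], RHS [L M T^-2] ✓ — Force and acceleration are vectors, mass is a scalar
(B) a⃗ = v⃗·t: LHS [L T^-2], RHS [L] ✗ — acceleration is velocity per time; should be v⃗/t
(C) v⃗ = d⃗/t: LHS [L T^-1], RHS [L T^-1] ✓ — displacement (vector) divided by time (scalar)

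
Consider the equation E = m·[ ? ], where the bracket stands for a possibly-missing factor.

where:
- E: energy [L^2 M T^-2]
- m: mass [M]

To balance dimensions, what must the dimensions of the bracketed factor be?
[L^2 T^-2] — velocity squared (e.g. v²)

E has dimensions [L^2 M T^-2]; m has dimensions [M].
The bracketed factor must supply [L^2 M T^-2] / [M] = [L^2 T^-2].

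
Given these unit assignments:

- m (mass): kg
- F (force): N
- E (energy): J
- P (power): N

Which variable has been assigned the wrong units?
P

The variable P (power) should have units W, not N.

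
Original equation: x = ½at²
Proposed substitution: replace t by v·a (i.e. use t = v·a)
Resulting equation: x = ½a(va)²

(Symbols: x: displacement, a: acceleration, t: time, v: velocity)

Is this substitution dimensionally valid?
No

[t] = [T] and [v·a] = [L^2 T^-3]. These differ, so the substitution replaces a quantity by one of different dimensions and the result x = ½a(va)² has LHS [L] vs RHS [L^5 T^-8] — inconsistent.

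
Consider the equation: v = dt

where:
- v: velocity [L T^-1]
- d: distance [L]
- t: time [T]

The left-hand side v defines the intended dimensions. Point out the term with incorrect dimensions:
The right-hand side term dt

v has dimensions [L T^-1], but dt has dimensions [L T], so the term dt is dimensionally wrong for v.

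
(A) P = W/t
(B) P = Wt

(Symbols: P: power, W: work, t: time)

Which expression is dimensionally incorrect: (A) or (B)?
(B)

(A) P = W/t: LHS [L^2 M T^-3], RHS [L^2 M T^-3] ✓
(B) P = Wt: LHS [L^2 M T^-3], RHS [L^2 M T^-1] ✗

Expression (B) P = Wt is dimensionally incorrect.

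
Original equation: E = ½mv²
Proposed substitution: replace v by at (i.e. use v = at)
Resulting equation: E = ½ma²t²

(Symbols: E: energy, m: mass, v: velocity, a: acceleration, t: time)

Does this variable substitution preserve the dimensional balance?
Yes

[v] = [L T^-1] and [at] = [L T^-1]. These match, so the substitution replaces a quantity by one of the same dimensions and the result E = ½ma²t² has LHS [L^2 M T^-2] vs RHS [L^2 M T^-2] — still consistent.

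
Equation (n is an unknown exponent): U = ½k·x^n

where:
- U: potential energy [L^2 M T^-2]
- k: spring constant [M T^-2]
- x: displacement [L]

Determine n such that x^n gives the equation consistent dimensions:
n = 2

U has dimensions [L^2 M T^-2]; x has dimensions [L].
The rest of the RHS has dimensions [M T^-2], so x^n must supply [L^2].
With n = 2: ½k·x^2 has dimensions [L^2 M T^-2], matching the LHS ✓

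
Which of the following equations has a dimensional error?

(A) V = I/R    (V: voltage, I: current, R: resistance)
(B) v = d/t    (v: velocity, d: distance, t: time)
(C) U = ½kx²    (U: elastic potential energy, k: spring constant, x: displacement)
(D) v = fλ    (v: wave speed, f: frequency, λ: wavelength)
(A) V = I/R

The equation (A) V = I/R is dimensionally incorrect.

LHS (V): [I^-1 L^2 M T^-3]
RHS (I/R): [I^3 L^-2 M^-1 T^3] ✗

The dimensions do not match. The other three equations balance.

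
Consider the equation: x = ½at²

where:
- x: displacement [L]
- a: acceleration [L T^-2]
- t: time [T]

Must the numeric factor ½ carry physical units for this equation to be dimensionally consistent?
No

x has dimensions [L] and at² already has dimensions [L], so the equation balances without ½ contributing any dimensions. ½ is a pure (dimensionless) number; changing or removing it would not affect dimensional consistency.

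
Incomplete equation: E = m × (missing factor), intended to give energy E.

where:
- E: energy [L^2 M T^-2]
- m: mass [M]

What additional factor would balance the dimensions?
v² (velocity squared), dimensions [L^2 T^-2]

E has dimensions [L^2 M T^-2] and m has dimensions [M].
The missing factor must have dimensions [L^2 M T^-2] / [M] = [L^2 T^-2], i.e. velocity squared (v²).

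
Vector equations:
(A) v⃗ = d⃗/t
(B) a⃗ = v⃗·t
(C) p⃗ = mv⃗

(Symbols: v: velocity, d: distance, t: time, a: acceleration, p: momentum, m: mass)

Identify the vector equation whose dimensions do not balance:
(B) a⃗ = v⃗·t

(A) v⃗ = d⃗/t: LHS [L T^-1], RHS [L T^-1] ✓ — displacement (vector) divided by time (scalar)
(B) a⃗ = v⃗·t: LHS [L T^-2], RHS [L] ✗ — acceleration is velocity per time; should be v⃗/t
(C) p⃗ = mv⃗: LHS [L M T^-1], RHS [L M T^-1] ✓ — mass (scalar) times velocity (vector)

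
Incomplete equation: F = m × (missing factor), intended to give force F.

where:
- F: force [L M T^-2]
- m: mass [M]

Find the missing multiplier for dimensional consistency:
a (acceleration), dimensions [L T^-2]

F has dimensions [L M T^-2] and m has dimensions [M].
The missing factor must have dimensions [L M T^-2] / [M] = [L T^-2], i.e. acceleration (a).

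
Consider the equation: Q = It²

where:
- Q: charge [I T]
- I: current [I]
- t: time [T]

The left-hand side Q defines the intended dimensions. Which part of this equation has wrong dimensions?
The right-hand side term It²

Q has dimensions [I T], but It² has dimensions [I T^2], so the term It² is dimensionally wrong for Q.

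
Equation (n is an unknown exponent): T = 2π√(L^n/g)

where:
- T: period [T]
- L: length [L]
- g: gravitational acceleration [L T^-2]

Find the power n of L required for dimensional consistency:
n = 1

T has dimensions [T]; L has dimensions [L].
With n = 1: 2π√(L^1/g) has dimensions [T], matching the LHS ✓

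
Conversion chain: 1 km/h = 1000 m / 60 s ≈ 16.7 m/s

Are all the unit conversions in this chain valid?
The chain is incorrect (it contains an error).

Incorrect: 1 h = 3600 s, not 60 s (1 km/h ≈ 0.278 m/s)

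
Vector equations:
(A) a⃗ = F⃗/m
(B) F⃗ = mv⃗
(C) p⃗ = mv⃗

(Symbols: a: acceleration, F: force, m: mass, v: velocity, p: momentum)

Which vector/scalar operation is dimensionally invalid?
(B) F⃗ = mv⃗

(A) a⃗ = F⃗/m: LHS [L T^-2], RHS [L T^-2] ✓ — force (vector) divided by mass (scalar)
(B) F⃗ = mv⃗: LHS [L M T^-2], RHS [L M T^-1] ✗ — mass times velocity is momentum, not force; should be ma⃗
(C) p⃗ = mv⃗: LHS [L M T^-1], RHS [L M T^-1] ✓ — mass (scalar) times velocity (vector)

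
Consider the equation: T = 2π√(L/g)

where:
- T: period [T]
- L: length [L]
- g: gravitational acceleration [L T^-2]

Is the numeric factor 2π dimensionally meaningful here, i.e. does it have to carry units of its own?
No

T has dimensions [T] and √(L/g) already has dimensions [T], so the equation balances without 2π contributing any dimensions. 2π is a pure (dimensionless) number; changing or removing it would not affect dimensional consistency.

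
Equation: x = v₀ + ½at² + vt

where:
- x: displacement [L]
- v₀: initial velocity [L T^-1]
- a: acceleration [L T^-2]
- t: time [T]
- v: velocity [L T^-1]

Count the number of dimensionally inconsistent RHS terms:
1

LHS x: [L]
- v₀: [L T^-1] ✗
- ½at²: [L] ✓
- vt: [L] ✓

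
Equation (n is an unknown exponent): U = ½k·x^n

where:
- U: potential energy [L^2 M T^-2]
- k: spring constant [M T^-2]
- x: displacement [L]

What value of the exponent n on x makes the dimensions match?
n = 2

U has dimensions [L^2 M T^-2]; x has dimensions [L].
The rest of the RHS has dimensions [M T^-2], so x^n must supply [L^2].
With n = 2: ½k·x^2 has dimensions [L^2 M T^-2], matching the LHS ✓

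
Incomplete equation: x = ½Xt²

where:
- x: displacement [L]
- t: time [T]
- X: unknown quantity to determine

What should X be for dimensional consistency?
X = a (acceleration), dimensions [L T^-2]

x has dimensions [L]; the rest of the RHS (½ t²) has dimensions [T^2].
So X must have dimensions [L T^-2] — X = a (acceleration).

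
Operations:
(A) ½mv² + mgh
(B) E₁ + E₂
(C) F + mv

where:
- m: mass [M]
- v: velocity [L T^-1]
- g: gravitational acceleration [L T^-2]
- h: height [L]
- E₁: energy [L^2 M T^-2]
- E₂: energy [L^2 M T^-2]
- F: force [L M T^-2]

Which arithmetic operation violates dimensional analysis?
(C) F + mv

(A) ½mv² + mgh: ½mv² [L^2 M T^-2] and mgh [L^2 M T^-2] — same dimensions ✓
(B) E₁ + E₂: E₁ [L^2 M T^-2] and E₂ [L^2 M T^-2] — same dimensions ✓
(C) F + mv: F [L M T^-2] and mv [L M T^-1] — different dimensions cannot be added/subtracted ✗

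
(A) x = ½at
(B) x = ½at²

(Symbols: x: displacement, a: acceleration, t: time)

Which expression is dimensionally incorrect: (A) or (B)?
(A)

(A) x = ½at: LHS [L], RHS [L T^-1] ✗
(B) x = ½at²: LHS [L], RHS [L] ✓

Expression (A) x = ½at is dimensionally incorrect.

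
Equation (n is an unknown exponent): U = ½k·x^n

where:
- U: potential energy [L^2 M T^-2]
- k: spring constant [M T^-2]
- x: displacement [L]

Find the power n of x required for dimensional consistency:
n = 2

U has dimensions [L^2 M T^-2]; x has dimensions [L].
The rest of the RHS has dimensions [M T^-2], so x^n must supply [L^2].
With n = 2: ½k·x^2 has dimensions [L^2 M T^-2], matching the LHS ✓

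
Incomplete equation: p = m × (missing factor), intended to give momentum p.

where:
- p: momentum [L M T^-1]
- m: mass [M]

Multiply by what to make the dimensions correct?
v (velocity), dimensions [L T^-1]

p has dimensions [L M T^-1] and m has dimensions [M].
The missing factor must have dimensions [L M T^-1] / [M] = [L T^-1], i.e. velocity (v).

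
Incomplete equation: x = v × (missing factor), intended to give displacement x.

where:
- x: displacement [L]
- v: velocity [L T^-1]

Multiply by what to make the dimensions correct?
t (time), dimensions [T]

x has dimensions [L] and v has dimensions [L T^-1].
The missing factor must have dimensions [L] / [L T^-1] = [T], i.e. time (t).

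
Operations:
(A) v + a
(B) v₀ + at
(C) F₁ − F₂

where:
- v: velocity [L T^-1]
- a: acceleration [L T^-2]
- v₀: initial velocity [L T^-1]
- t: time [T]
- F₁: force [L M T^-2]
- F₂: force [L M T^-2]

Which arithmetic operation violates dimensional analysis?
(A) v + a

(A) v + a: v [L T^-1] and a [L T^-2] — different dimensions cannot be added/subtracted ✗
(B) v₀ + at: v₀ [L T^-1] and at [L T^-1] — same dimensions ✓
(C) F₁ − F₂: F₁ [L M T^-2] and F₂ [L M T^-2] — same dimensions ✓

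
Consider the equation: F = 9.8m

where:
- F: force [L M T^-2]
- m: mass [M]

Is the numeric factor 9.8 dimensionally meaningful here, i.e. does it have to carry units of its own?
Yes

F has dimensions [L M T^-2], while m alone has dimensions [M]. For the equation to balance, the factor 9.8 must carry dimensions [L T^-2] — it is a dimensional constant (a numerical value of a physical quantity with its units suppressed), not a pure number.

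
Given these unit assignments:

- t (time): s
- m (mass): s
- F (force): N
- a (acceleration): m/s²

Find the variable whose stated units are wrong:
m

The variable m (mass) should have units kg, not s.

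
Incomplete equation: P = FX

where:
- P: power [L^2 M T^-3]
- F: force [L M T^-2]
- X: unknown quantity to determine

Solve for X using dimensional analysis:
X = v (velocity), dimensions [L T^-1]

P has dimensions [L^2 M T^-3]; the rest of the RHS (F) has dimensions [L M T^-2].
So X must have dimensions [L T^-1] — X = v (velocity).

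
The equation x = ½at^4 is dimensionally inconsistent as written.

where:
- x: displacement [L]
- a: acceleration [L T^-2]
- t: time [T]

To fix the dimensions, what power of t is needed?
The exponent of t should be 2: x = ½at^2

The LHS x has dimensions [L]; t has dimensions [T].
As written, the RHS ½at^4 (exponent 4 on t) has dimensions [L T^2], which does not match.
With exponent 2, the RHS ½at^2 has dimensions [L], matching the LHS.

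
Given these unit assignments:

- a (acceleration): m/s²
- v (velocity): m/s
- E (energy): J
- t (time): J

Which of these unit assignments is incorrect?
t

The variable t (time) should have units s, not J.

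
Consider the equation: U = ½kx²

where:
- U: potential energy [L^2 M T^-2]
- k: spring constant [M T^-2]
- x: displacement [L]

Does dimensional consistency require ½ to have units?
No

U has dimensions [L^2 M T^-2] and kx² already has dimensions [L^2 M T^-2], so the equation balances without ½ contributing any dimensions. ½ is a pure (dimensionless) number; changing or removing it would not affect dimensional consistency.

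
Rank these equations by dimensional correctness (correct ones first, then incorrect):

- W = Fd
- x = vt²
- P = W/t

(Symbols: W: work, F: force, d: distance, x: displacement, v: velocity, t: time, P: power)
Dimensionally correct: W = Fd, P = W/t
Dimensionally incorrect: x = vt²
Ordered (correct first, then incorrect): W = Fd, P = W/t, x = vt²

- W = Fd: LHS [L^2 M T^-2], RHS [L^2 M T^-2] → correct ✓
- x = vt²: LHS [L], RHS [L T] → incorrect ✗
- P = W/t: LHS [L^2 M T^-3], RHS [L^2 M T^-3] → correct ✓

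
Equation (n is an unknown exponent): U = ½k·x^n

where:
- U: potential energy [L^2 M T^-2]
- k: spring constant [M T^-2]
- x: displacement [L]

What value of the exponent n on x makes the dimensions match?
n = 2

U has dimensions [L^2 M T^-2]; x has dimensions [L].
The rest of the RHS has dimensions [M T^-2], so x^n must supply [L^2].
With n = 2: ½k·x^2 has dimensions [L^2 M T^-2], matching the LHS ✓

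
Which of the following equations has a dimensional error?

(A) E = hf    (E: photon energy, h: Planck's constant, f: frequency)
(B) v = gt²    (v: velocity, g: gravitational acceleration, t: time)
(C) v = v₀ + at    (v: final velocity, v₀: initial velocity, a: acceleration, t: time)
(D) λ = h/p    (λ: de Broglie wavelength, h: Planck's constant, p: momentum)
(B) v = gt²

The equation (B) v = gt² is dimensionally incorrect.

LHS (v): [L T^-1]
RHS (gt²): [L] ✗

The dimensions do not match. The other three equations balance.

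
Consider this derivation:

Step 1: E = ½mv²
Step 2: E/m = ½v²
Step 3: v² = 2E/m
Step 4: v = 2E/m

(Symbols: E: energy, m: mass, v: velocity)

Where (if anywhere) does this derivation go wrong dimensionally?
Step 4

Step 1: E = ½mv² → LHS [L^2 M T^-2], RHS [L^2 M T^-2] ✓
Step 2: E/m = ½v² → LHS [L^2 T^-2], RHS [L^2 T^-2] ✓
Step 3: v² = 2E/m → LHS [L^2 T^-2], RHS [L^2 T^-2] ✓
Step 4: v = 2E/m → LHS [L T^-1], RHS [L^2 T^-2] ✗

The first dimensional inconsistency appears in step 4: v = 2E/m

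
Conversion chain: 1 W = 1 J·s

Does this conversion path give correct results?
The chain is incorrect (it contains an error).

Incorrect: Watt is J/s, not J·s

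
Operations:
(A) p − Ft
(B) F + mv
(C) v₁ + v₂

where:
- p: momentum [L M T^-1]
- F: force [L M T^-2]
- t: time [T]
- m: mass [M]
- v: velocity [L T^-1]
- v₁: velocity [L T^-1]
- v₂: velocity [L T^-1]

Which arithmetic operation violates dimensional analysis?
(B) F + mv

(A) p − Ft: p [L M T^-1] and Ft [L M T^-1] — same dimensions ✓
(B) F + mv: F [L M T^-2] and mv [L M T^-1] — different dimensions cannot be added/subtracted ✗
(C) v₁ + v₂: v₁ [L T^-1] and v₂ [L T^-1] — same dimensions ✓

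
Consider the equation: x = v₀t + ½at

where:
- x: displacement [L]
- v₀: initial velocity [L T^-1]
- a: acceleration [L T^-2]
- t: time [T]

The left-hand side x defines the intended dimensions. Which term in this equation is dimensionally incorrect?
The term ½at

Checking each RHS term against the LHS:
- v₀t: [L] — matches x [L] ✓
- ½at: [L T^-1] — does NOT match x [L] ✗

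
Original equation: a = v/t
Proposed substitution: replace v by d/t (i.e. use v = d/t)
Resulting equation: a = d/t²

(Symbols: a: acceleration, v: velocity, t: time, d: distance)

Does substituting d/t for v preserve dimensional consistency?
Yes

[v] = [L T^-1] and [d/t] = [L T^-1]. These match, so the substitution replaces a quantity by one of the same dimensions and the result a = d/t² has LHS [L T^-2] vs RHS [L T^-2] — still consistent.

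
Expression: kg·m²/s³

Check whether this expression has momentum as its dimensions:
No

The expression kg·m²/s³ has dimensions [L^2 M T^-3], but momentum has dimensions [L M T^-1].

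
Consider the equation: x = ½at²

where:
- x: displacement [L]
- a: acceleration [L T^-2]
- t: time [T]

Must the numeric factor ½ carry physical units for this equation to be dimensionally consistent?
No

x has dimensions [L] and at² already has dimensions [L], so the equation balances without ½ contributing any dimensions. ½ is a pure (dimensionless) number; changing or removing it would not affect dimensional consistency.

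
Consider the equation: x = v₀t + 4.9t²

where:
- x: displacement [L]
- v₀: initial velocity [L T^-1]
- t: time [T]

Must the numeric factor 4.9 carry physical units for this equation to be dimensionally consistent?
Yes

x has dimensions [L], while t² alone has dimensions [T^2]. For the equation to balance, the factor 4.9 must carry dimensions [L T^-2] — it is a dimensional constant (a numerical value of a physical quantity with its units suppressed), not a pure number.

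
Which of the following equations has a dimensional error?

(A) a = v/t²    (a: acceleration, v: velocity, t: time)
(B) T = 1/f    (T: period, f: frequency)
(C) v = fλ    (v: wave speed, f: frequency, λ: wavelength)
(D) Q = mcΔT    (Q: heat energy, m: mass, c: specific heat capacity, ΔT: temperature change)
(A) a = v/t²

The equation (A) a = v/t² is dimensionally incorrect.

LHS (a): [L T^-2]
RHS (v/t²): [L T^-3] ✗

The dimensions do not match. The other three equations balance.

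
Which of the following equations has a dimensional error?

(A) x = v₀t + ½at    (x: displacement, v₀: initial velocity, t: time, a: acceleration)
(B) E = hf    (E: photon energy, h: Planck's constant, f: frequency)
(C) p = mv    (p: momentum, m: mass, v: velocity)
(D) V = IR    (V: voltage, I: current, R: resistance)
(A) x = v₀t + ½at

The equation (A) x = v₀t + ½at is dimensionally incorrect.

LHS (x): [L]
RHS terms:
  - v₀t: [L] ✓
  - ½at: [L T^-1] ✗ (does not match LHS)

The dimensions do not match. The other three equations balance.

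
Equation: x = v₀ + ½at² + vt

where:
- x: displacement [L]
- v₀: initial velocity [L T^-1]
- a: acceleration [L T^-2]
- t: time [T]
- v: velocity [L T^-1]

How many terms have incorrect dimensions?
1

LHS x: [L]
- v₀: [L T^-1] ✗
- ½at²: [L] ✓
- vt: [L] ✓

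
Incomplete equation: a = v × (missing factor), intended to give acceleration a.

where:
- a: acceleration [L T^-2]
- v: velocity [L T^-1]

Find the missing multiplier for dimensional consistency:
1/t (inverse time), dimensions [T^-1]

a has dimensions [L T^-2] and v has dimensions [L T^-1].
The missing factor must have dimensions [L T^-2] / [L T^-1] = [T^-1], i.e. inverse time (1/t).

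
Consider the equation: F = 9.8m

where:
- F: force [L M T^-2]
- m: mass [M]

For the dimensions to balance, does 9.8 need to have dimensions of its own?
Yes

F has dimensions [L M T^-2], while m alone has dimensions [M]. For the equation to balance, the factor 9.8 must carry dimensions [L T^-2] — it is a dimensional constant (a numerical value of a physical quantity with its units suppressed), not a pure number.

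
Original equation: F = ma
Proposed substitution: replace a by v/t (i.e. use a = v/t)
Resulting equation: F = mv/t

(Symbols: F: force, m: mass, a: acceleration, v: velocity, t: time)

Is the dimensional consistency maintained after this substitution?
Yes

[a] = [L T^-2] and [v/t] = [L T^-2]. These match, so the substitution replaces a quantity by one of the same dimensions and the result F = mv/t has LHS [L M T^-2] vs RHS [L M T^-2] — still consistent.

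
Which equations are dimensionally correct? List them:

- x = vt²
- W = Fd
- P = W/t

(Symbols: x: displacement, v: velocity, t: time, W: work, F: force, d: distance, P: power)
Dimensionally correct: W = Fd, P = W/t
Dimensionally incorrect: x = vt²
Ordered (correct first, then incorrect): W = Fd, P = W/t, x = vt²

- x = vt²: LHS [L], RHS [L T] → incorrect ✗
- W = Fd: LHS [L^2 M T^-2], RHS [L^2 M T^-2] → correct ✓
- P = W/t: LHS [L^2 M T^-3], RHS [L^2 M T^-3] → correct ✓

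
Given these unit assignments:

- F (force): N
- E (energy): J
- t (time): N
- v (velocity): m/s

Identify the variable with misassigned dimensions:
t

The variable t (time) should have units s, not N.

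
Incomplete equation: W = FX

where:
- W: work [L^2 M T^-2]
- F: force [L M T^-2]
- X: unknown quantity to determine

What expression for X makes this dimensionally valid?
X = d (distance), dimensions [L]

W has dimensions [L^2 M T^-2]; the rest of the RHS (F) has dimensions [L M T^-2].
So X must have dimensions [L] — X = d (distance).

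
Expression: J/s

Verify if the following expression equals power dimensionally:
Yes

The expression J/s has dimensions [L^2 M T^-3], which is exactly power [L^2 M T^-3].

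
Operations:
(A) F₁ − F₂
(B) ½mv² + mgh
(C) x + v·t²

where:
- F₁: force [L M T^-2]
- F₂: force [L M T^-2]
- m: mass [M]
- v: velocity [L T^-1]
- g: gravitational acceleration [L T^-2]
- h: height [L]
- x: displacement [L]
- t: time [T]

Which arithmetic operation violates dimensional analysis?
(C) x + v·t²

(A) F₁ − F₂: F₁ [L M T^-2] and F₂ [L M T^-2] — same dimensions ✓
(B) ½mv² + mgh: ½mv² [L^2 M T^-2] and mgh [L^2 M T^-2] — same dimensions ✓
(C) x + v·t²: x [L] and v·t² [L T] — different dimensions cannot be added/subtracted ✗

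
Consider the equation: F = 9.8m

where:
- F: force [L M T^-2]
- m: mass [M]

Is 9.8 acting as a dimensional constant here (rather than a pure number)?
Yes

F has dimensions [L M T^-2], while m alone has dimensions [M]. For the equation to balance, the factor 9.8 must carry dimensions [L T^-2] — it is a dimensional constant (a numerical value of a physical quantity with its units suppressed), not a pure number.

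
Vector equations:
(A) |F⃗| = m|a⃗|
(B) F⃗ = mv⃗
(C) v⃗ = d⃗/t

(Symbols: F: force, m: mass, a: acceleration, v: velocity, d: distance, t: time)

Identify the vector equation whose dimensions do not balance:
(B) F⃗ = mv⃗

(A) |F⃗| = m|a⃗|: LHS [L M T^-2], RHS [L M T^-2] ✓ — magnitudes of vectors are scalars
(B) F⃗ = mv⃗: LHS [L M T^-2], RHS [L M T^-1] ✗ — mass times velocity is momentum, not force; should be ma⃗
(C) v⃗ = d⃗/t: LHS [L T^-1], RHS [L T^-1] ✓ — displacement (vector) divided by time (scalar)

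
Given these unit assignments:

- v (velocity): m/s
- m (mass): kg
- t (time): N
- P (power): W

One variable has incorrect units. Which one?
t

The variable t (time) should have units s, not N.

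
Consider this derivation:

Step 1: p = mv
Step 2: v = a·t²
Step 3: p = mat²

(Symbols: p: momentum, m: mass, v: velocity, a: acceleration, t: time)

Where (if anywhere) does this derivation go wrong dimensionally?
Step 2

Step 1: p = mv → LHS [L M T^-1], RHS [L M T^-1] ✓
Step 2: v = a·t² → LHS [L T^-1], RHS [L] ✗

The first dimensional inconsistency appears in step 2: v = a·t²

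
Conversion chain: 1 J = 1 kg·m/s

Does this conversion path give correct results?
The chain is incorrect (it contains an error).

Incorrect: Joule is kg·m²/s², not kg·m/s (that is momentum)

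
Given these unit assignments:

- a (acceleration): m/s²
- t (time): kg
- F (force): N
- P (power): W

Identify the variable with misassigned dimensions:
t

The variable t (time) should have units s, not kg.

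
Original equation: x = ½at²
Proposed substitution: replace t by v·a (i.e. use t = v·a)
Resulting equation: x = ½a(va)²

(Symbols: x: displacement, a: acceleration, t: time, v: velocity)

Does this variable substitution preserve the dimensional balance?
No

[t] = [T] and [v·a] = [L^2 T^-3]. These differ, so the substitution replaces a quantity by one of different dimensions and the result x = ½a(va)² has LHS [L] vs RHS [L^5 T^-8] — inconsistent.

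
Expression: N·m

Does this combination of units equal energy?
Yes

The expression N·m has dimensions [L^2 M T^-2], which is exactly energy [L^2 M T^-2].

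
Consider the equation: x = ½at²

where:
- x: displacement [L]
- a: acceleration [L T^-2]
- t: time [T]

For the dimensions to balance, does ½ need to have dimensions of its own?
No

x has dimensions [L] and at² already has dimensions [L], so the equation balances without ½ contributing any dimensions. ½ is a pure (dimensionless) number; changing or removing it would not affect dimensional consistency.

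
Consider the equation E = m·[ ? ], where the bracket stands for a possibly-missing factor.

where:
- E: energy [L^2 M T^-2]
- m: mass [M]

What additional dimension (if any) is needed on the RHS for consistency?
[L^2 T^-2] — velocity squared (e.g. v²)

E has dimensions [L^2 M T^-2]; m has dimensions [M].
The bracketed factor must supply [L^2 M T^-2] / [M] = [L^2 T^-2].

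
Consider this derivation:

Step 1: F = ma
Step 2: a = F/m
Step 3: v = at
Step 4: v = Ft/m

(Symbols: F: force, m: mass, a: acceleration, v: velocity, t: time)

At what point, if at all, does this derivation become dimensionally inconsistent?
No step introduces an error — all steps are dimensionally consistent.

Step 1: F = ma → LHS [L M T^-2], RHS [L M T^-2] ✓
Step 2: a = F/m → LHS [L T^-2], RHS [L T^-2] ✓
Step 3: v = at → LHS [L T^-1], RHS [L T^-1] ✓
Step 4: v = Ft/m → LHS [L T^-1], RHS [L T^-1] ✓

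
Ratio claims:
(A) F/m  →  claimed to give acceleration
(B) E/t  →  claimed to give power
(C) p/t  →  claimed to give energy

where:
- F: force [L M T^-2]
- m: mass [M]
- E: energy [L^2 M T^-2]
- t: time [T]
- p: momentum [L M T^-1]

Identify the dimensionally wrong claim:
(C) p/t does not give energy

(A) F/m: [L T^-2] = acceleration [L T^-2] ✓
(B) E/t: [L^2 M T^-3] = power [L^2 M T^-3] ✓
(C) p/t: [L M T^-2] ≠ energy [L^2 M T^-2] ✗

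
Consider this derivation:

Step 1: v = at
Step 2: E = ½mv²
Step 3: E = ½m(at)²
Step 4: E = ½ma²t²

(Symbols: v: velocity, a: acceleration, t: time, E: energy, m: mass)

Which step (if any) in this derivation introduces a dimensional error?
No step introduces an error — all steps are dimensionally consistent.

Step 1: v = at → LHS [L T^-1], RHS [L T^-1] ✓
Step 2: E = ½mv² → LHS [L^2 M T^-2], RHS [L^2 M T^-2] ✓
Step 3: E = ½m(at)² → LHS [L^2 M T^-2], RHS [L^2 M T^-2] ✓
Step 4: E = ½ma²t² → LHS [L^2 M T^-2], RHS [L^2 M T^-2] ✓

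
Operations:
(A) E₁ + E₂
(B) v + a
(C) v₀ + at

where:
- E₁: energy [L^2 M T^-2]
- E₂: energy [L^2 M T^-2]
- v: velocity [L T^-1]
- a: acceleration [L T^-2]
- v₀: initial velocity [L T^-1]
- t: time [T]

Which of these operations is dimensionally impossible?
(B) v + a

(A) E₁ + E₂: E₁ [L^2 M T^-2] and E₂ [L^2 M T^-2] — same dimensions ✓
(B) v + a: v [L T^-1] and a [L T^-2] — different dimensions cannot be added/subtracted ✗
(C) v₀ + at: v₀ [L T^-1] and at [L T^-1] — same dimensions ✓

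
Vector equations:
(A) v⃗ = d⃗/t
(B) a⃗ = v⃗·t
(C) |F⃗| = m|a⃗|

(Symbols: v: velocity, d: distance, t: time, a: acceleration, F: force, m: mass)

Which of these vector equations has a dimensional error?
(B) a⃗ = v⃗·t

(A) v⃗ = d⃗/t: LHS [L T^-1], RHS [L T^-1] ✓ — displacement (vector) divided by time (scalar)
(B) a⃗ = v⃗·t: LHS [L T^-2], RHS [L] ✗ — acceleration is velocity per time; should be v⃗/t
(C) |F⃗| = m|a⃗|: LHS [L M T^-2], RHS [L M T^-2] ✓ — magnitudes of vectors are scalars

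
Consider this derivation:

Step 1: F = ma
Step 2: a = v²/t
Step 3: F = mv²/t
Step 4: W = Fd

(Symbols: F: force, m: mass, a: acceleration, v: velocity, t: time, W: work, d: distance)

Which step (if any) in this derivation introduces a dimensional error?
Step 2

Step 1: F = ma → LHS [L M T^-2], RHS [L M T^-2] ✓
Step 2: a = v²/t → LHS [L T^-2], RHS [L^2 T^-3] ✗

The first dimensional inconsistency appears in step 2: a = v²/t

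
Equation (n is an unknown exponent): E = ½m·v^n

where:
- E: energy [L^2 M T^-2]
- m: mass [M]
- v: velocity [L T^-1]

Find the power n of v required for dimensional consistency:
n = 2

E has dimensions [L^2 M T^-2]; v has dimensions [L T^-1].
The rest of the RHS has dimensions [M], so v^n must supply [L^2 T^-2].
With n = 2: ½m·v^2 has dimensions [L^2 M T^-2], matching the LHS ✓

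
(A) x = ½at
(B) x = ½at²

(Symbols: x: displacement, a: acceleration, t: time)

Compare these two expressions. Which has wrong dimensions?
(A)

(A) x = ½at: LHS [L], RHS [L T^-1] ✗
(B) x = ½at²: LHS [L], RHS [L] ✓

Expression (A) x = ½at is dimensionally incorrect.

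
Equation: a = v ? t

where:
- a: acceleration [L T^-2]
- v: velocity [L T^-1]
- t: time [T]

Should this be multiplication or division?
division (÷): a = v ÷ t

a [L T^-2]; v [L T^-1]; t [T].
v × t → [L] ✗
v ÷ t → [L T^-2] ✓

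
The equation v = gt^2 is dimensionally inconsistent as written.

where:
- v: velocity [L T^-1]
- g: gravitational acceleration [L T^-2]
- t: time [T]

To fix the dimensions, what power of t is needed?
The exponent of t should be 1: v = gt

The LHS v has dimensions [L T^-1]; t has dimensions [T].
As written, the RHS gt^2 (exponent 2 on t) has dimensions [L], which does not match.
With exponent 1, the RHS gt has dimensions [L T^-1], matching the LHS.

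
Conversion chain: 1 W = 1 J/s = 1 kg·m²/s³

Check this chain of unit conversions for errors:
The chain is correct (no errors).

Correct: Watt is Joule per second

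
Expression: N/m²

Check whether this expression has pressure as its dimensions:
Yes

The expression N/m² has dimensions [L^-1 M T^-2], which is exactly pressure [L^-1 M T^-2].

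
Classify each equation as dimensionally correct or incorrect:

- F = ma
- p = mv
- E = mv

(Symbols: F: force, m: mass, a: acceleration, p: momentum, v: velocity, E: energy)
Dimensionally correct: F = ma, p = mv
Dimensionally incorrect: E = mv
Ordered (correct first, then incorrect): F = ma, p = mv, E = mv

- F = ma: LHS [L M T^-2], RHS [L M T^-2] → correct ✓
- p = mv: LHS [L M T^-1], RHS [L M T^-1] → correct ✓
- E = mv: LHS [L^2 M T^-2], RHS [L M T^-1] → incorrect ✗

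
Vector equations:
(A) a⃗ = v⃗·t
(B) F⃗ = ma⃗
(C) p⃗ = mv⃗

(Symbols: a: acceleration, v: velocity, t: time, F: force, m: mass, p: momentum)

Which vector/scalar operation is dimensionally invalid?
(A) a⃗ = v⃗·t

(A) a⃗ = v⃗·t: LHS [L T^-2], RHS [L] ✗ — acceleration is velocity per time; should be v⃗/t
(B) F⃗ = ma⃗: LHS [L M T^-2], RHS [L M T^-2] ✓ — Force and acceleration are vectors, mass is a scalar
(C) p⃗ = mv⃗: LHS [L M T^-1], RHS [L M T^-1] ✓ — mass (scalar) times velocity (vector)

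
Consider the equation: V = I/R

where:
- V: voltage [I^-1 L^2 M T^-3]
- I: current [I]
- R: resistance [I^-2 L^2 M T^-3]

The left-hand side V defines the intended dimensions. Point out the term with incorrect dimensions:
The right-hand side term I/R

V has dimensions [I^-1 L^2 M T^-3], but I/R has dimensions [I^3 L^-2 M^-1 T^3], so the term I/R is dimensionally wrong for V.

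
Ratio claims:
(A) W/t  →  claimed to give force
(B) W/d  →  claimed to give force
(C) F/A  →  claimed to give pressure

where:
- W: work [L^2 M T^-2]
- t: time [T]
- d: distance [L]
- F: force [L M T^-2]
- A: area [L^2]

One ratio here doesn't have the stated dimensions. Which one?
(A) W/t does not give force

(A) W/t: [L^2 M T^-3] ≠ force [L M T^-2] ✗
(B) W/d: [L M T^-2] = force [L M T^-2] ✓
(C) F/A: [L^-1 M T^-2] = pressure [L^-1 M T^-2] ✓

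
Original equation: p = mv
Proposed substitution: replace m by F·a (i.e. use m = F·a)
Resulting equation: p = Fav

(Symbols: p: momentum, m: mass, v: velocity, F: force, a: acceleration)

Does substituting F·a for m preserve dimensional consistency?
No

[m] = [M] and [F·a] = [L^2 M T^-4]. These differ, so the substitution replaces a quantity by one of different dimensions and the result p = Fav has LHS [L M T^-1] vs RHS [L^3 M T^-5] — inconsistent.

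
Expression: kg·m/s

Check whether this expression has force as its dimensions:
No

The expression kg·m/s has dimensions [L M T^-1], but force has dimensions [L M T^-2].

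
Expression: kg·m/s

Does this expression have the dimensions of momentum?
Yes

The expression kg·m/s has dimensions [L M T^-1], which is exactly momentum [L M T^-1].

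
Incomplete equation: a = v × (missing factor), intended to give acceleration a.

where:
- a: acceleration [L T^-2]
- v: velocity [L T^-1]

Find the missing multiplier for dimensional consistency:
1/t (inverse time), dimensions [T^-1]

a has dimensions [L T^-2] and v has dimensions [L T^-1].
The missing factor must have dimensions [L T^-2] / [L T^-1] = [T^-1], i.e. inverse time (1/t).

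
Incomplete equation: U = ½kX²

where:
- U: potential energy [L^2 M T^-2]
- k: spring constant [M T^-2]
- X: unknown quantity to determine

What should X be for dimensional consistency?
X = x (displacement), dimensions [L]

U has dimensions [L^2 M T^-2]; the rest of the RHS (½k) has dimensions [M T^-2].
So X² must have dimensions [L^2], i.e. X has dimensions [L] — X = x (displacement).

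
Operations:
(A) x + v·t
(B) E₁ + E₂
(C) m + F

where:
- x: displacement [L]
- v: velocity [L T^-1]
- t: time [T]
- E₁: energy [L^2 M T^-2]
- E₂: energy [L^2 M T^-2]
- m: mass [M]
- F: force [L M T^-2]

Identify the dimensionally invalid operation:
(C) m + F

(A) x + v·t: x [L] and v·t [L] — same dimensions ✓
(B) E₁ + E₂: E₁ [L^2 M T^-2] and E₂ [L^2 M T^-2] — same dimensions ✓
(C) m + F: m [M] and F [L M T^-2] — different dimensions cannot be added/subtracted ✗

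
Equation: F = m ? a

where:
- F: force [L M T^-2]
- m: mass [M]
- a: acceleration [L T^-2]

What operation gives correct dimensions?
multiplication (×): F = m × a

F [L M T^-2]; m [M]; a [L T^-2].
m × a → [L M T^-2] ✓
m ÷ a → [L^-1 M T^2] ✗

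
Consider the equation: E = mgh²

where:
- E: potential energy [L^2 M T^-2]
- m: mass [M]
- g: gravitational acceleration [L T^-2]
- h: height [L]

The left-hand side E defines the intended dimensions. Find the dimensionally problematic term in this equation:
The right-hand side term mgh²

E has dimensions [L^2 M T^-2], but mgh² has dimensions [L^3 M T^-2], so the term mgh² is dimensionally wrong for E.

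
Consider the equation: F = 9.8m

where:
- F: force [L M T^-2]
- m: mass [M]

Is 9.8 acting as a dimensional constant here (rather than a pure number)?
Yes

F has dimensions [L M T^-2], while m alone has dimensions [M]. For the equation to balance, the factor 9.8 must carry dimensions [L T^-2] — it is a dimensional constant (a numerical value of a physical quantity with its units suppressed), not a pure number.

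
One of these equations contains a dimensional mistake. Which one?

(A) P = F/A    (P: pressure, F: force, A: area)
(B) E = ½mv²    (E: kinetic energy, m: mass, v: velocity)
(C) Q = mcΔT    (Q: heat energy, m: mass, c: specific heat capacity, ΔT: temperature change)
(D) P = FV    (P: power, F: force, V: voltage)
(D) P = FV

The equation (D) P = FV is dimensionally incorrect.

LHS (P): [L^2 M T^-3]
RHS (FV): [I^-1 L^3 M^2 T^-5] ✗

The dimensions do not match. The other three equations balance.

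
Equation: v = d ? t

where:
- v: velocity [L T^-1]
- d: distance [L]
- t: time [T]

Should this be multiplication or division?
division (÷): v = d ÷ t

v [L T^-1]; d [L]; t [T].
d × t → [L T] ✗
d ÷ t → [L T^-1] ✓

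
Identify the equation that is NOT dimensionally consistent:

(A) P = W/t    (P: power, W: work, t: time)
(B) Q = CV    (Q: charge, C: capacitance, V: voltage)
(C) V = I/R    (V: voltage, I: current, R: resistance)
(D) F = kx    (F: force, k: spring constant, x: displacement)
(C) V = I/R

The equation (C) V = I/R is dimensionally incorrect.

LHS (V): [I^-1 L^2 M T^-3]
RHS (I/R): [I^3 L^-2 M^-1 T^3] ✗

The dimensions do not match. The other three equations balance.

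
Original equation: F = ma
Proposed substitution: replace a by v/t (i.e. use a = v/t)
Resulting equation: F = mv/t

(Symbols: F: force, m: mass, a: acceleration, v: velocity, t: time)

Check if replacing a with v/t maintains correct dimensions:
Yes

[a] = [L T^-2] and [v/t] = [L T^-2]. These match, so the substitution replaces a quantity by one of the same dimensions and the result F = mv/t has LHS [L M T^-2] vs RHS [L M T^-2] — still consistent.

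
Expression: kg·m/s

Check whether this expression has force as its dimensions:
No

The expression kg·m/s has dimensions [L M T^-1], but force has dimensions [L M T^-2].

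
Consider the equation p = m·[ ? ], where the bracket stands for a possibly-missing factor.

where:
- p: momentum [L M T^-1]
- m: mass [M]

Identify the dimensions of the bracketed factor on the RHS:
[L T^-1] — velocity (e.g. v)

p has dimensions [L M T^-1]; m has dimensions [M].
The bracketed factor must supply [L M T^-1] / [M] = [L T^-1].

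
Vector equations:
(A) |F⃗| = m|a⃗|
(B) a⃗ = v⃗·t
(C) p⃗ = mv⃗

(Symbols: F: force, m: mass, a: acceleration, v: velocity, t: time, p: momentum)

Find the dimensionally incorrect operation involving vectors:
(B) a⃗ = v⃗·t

(A) |F⃗| = m|a⃗|: LHS [L M T^-2], RHS [L M T^-2] ✓ — magnitudes of vectors are scalars
(B) a⃗ = v⃗·t: LHS [L T^-2], RHS [L] ✗ — acceleration is velocity per time; should be v⃗/t
(C) p⃗ = mv⃗: LHS [L M T^-1], RHS [L M T^-1] ✓ — mass (scalar) times velocity (vector)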